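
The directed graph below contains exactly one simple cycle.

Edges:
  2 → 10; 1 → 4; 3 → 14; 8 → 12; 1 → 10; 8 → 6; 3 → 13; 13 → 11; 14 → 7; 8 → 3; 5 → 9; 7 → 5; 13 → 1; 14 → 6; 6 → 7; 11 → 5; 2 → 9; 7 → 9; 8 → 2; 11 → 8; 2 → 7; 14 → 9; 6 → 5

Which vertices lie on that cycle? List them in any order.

3, 8, 11, 13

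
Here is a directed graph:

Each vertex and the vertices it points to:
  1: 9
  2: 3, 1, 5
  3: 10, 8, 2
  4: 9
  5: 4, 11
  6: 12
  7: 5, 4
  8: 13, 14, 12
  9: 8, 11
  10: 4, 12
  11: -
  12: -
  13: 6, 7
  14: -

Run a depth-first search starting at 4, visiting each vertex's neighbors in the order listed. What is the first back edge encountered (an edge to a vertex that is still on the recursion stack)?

DFS from 4 (visiting each vertex's neighbors in the order listed); mark gray on enter, black on exit:
4 gray
  9 gray
    8 gray
      13 gray
        6 gray
          12 gray
          12 black
        6 black
        7 gray
          5 gray
            5→4: 4 is gray → back edge
First back edge: 5 → 4.

5->4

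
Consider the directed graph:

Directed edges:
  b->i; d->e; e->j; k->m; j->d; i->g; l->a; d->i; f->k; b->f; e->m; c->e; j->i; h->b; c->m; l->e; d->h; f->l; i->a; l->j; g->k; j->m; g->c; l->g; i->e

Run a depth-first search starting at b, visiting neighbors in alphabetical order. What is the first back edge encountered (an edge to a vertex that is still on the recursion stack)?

d->e

DFS from b (visiting neighbors in alphabetical order); mark gray on enter, black on exit:
b gray
  f gray
    k gray
      m gray
      m black
    k black
    l gray
      a gray
      a black
      e gray
        j gray
          d gray
            d→e: e is gray → back edge
First back edge: d → e.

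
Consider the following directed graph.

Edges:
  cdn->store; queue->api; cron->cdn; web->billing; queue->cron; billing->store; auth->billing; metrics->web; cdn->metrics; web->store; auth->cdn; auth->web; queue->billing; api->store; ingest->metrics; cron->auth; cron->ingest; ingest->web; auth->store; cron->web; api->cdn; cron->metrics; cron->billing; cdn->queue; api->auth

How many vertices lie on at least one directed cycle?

A vertex is on a directed cycle iff it belongs to a strongly connected component of size ≥ 2 (or has a self-loop).
The vertices on cycles are {api, cdn, auth, cron, queue} — 5 in total.

5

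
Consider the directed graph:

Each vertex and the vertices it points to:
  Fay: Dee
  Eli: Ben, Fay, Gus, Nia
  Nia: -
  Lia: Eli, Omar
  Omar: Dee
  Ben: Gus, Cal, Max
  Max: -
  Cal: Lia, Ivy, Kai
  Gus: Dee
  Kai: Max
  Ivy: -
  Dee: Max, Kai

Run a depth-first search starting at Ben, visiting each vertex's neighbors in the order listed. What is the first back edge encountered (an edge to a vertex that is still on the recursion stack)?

DFS from Ben (visiting each vertex's neighbors in the order listed); mark gray on enter, black on exit:
Ben gray
  Gus gray
    Dee gray
      Max gray
      Max black
      Kai gray
        Kai→Max: Max black — skip
      Kai black
    Dee black
  Gus black
  Cal gray
    Lia gray
      Eli gray
        Eli→Ben: Ben is gray → back edge
First back edge: Eli → Ben.

Eli->Ben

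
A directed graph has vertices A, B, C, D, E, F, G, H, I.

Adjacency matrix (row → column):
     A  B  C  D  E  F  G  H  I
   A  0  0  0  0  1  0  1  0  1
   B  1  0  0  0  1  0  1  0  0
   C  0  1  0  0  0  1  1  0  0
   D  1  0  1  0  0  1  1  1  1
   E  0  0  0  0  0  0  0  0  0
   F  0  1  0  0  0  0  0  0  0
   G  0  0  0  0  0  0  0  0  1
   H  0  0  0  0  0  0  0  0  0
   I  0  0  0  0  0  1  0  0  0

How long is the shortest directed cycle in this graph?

For each vertex v, BFS finds the shortest path from v back to v.
The shortest such closed walk is B → A → I → F → B, length 4.

4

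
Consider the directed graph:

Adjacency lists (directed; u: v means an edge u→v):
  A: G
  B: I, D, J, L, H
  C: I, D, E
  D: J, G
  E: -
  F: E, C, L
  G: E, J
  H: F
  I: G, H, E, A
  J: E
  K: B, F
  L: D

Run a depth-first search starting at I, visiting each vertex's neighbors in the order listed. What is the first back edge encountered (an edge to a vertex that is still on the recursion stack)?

DFS from I (visiting each vertex's neighbors in the order listed); mark gray on enter, black on exit:
I gray
  G gray
    E gray
    E black
    J gray
      J→E: E black — skip
    J black
  G black
  H gray
    F gray
      F→E: E black — skip
      C gray
        C→I: I is gray → back edge
First back edge: C → I.

C->I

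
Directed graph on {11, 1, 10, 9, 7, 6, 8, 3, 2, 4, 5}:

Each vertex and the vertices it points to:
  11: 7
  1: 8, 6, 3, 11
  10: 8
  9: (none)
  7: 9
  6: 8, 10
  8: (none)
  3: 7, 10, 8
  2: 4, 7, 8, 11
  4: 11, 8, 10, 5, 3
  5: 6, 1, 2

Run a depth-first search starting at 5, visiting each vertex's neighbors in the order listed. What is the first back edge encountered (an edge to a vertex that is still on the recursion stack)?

DFS from 5 (visiting each vertex's neighbors in the order listed); mark gray on enter, black on exit:
5 gray
  6 gray
    8 gray
    8 black
    10 gray
      10→8: 8 black — skip
    10 black
  6 black
  1 gray
    1→8: 8 black — skip
    1→6: 6 black — skip
    3 gray
      7 gray
        9 gray
        9 black
      7 black
      3→10: 10 black — skip
      3→8: 8 black — skip
    3 black
    11 gray
      11→7: 7 black — skip
    11 black
  1 black
  2 gray
    4 gray
      4→11: 11 black — skip
      4→8: 8 black — skip
      4→10: 10 black — skip
      4→5: 5 is gray → back edge
First back edge: 4 → 5.

4->5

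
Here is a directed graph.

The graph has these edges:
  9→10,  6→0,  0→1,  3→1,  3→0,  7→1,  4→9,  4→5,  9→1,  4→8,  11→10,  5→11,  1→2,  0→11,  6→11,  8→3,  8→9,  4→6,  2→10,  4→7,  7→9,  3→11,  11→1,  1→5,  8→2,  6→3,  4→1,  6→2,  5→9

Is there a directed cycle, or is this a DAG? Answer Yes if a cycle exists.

Yes

DFS with white/gray/black marking, starting from 2:
2 gray
  10 gray
  10 black
2 black
0 gray
  1 gray
    5 gray
      9 gray
        9→10: 10 black — skip
        9→1: 1 is gray → back edge
Back edge found, so a cycle exists: 1 → 5 → 9 → 1.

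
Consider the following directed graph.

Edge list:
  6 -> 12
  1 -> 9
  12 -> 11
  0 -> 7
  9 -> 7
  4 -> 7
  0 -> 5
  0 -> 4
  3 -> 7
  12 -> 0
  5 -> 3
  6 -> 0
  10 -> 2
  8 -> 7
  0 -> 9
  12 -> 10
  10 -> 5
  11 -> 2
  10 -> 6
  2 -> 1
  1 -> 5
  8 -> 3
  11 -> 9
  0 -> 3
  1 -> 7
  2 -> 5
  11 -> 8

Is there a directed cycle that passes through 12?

Yes

12 is on a cycle iff 12 can reach itself via ≥1 edge.
12 → 10 → 6 → 12 — yes.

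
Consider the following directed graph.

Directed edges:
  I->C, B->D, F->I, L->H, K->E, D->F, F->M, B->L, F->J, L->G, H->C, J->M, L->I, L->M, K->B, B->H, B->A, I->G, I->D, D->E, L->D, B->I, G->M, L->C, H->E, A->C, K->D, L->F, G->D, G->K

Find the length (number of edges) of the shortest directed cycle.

3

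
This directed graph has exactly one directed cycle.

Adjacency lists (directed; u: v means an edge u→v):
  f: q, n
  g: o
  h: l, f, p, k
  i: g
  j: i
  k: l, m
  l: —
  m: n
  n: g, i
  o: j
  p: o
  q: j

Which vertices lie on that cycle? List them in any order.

DFS with gray/black marking from o:
o gray
  j gray
    i gray
      g gray
        g→o: o is gray → back edge
Back edge closes the cycle o → j → i → g → o; its vertices are {g, i, j, o}.

g, i, j, o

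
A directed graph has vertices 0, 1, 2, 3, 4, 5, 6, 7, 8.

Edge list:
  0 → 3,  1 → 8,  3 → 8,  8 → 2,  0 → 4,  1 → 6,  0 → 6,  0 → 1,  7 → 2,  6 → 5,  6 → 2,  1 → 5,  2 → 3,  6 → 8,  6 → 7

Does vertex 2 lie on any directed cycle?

2 is on a cycle iff 2 can reach itself via ≥1 edge.
2 → 3 → 8 → 2 — yes.

Yes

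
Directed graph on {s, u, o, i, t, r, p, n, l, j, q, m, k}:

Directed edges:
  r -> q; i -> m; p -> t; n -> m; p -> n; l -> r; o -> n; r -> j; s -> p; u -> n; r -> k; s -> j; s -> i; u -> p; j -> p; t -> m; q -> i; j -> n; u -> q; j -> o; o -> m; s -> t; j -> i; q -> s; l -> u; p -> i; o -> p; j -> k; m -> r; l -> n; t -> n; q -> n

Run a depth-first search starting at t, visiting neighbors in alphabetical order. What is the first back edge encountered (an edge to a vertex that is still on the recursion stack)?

i->m

DFS from t (visiting neighbors in alphabetical order); mark gray on enter, black on exit:
t gray
  m gray
    r gray
      j gray
        i gray
          i→m: m is gray → back edge
First back edge: i → m.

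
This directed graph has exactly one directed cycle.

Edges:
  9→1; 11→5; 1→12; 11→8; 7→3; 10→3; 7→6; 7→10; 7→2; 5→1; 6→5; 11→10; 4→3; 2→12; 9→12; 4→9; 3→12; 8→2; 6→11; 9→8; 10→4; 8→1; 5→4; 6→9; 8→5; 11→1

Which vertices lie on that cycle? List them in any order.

4, 5, 8, 9

DFS with gray/black marking from 5:
5 gray
  1 gray
    12 gray
    12 black
  1 black
  4 gray
    3 gray
      3→12: 12 black — skip
    3 black
    9 gray
      8 gray
        2 gray
          2→12: 12 black — skip
        2 black
        8→5: 5 is gray → back edge
Back edge closes the cycle 5 → 4 → 9 → 8 → 5; its vertices are {4, 5, 8, 9}.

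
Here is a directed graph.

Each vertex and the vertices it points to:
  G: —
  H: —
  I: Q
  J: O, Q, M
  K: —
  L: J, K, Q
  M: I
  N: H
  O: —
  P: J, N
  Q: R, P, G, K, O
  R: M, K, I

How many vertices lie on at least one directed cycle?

6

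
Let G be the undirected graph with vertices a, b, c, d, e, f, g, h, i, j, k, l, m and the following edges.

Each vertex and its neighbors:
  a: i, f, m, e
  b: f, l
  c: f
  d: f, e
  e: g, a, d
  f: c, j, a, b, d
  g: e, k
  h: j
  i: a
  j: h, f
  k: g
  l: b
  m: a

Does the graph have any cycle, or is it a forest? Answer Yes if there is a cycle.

Yes

DFS, tracking each vertex's parent; an edge to a visited non-parent vertex closes a cycle.
Start from f:
visit f (parent –)
  visit c (parent f)
    c–f: parent, skip
  visit j (parent f)
    visit h (parent j)
      h–j: parent, skip
    j–f: parent, skip
  visit a (parent f)
    visit i (parent a)
      i–a: parent, skip
    a–f: parent, skip
    visit m (parent a)
      m–a: parent, skip
    visit e (parent a)
      visit g (parent e)
        g–e: parent, skip
        visit k (parent g)
          k–g: parent, skip
      e–a: parent, skip
      visit d (parent e)
        d–f: f visited and ≠ parent → cycle
Cycle: f – a – e – d – f.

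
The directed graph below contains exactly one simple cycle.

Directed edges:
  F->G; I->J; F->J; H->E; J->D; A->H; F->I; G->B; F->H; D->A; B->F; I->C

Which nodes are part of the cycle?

B, F, G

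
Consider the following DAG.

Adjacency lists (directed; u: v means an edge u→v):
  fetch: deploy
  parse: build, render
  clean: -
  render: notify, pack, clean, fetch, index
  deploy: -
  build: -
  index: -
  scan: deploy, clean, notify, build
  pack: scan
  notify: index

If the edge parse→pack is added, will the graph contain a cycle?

No

Adding parse→pack creates a cycle iff pack can already reach parse.
Explore from pack: no path reaches parse. The graph stays acyclic.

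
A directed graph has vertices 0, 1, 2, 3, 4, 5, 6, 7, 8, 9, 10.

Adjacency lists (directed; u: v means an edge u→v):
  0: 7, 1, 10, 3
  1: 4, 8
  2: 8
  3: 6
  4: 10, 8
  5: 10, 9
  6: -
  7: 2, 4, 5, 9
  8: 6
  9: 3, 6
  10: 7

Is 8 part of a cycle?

No

8 lies on a cycle iff there is a path from 8 back to itself.
Exploring from 8, it never reaches itself; equivalently, its strongly connected component is a singleton.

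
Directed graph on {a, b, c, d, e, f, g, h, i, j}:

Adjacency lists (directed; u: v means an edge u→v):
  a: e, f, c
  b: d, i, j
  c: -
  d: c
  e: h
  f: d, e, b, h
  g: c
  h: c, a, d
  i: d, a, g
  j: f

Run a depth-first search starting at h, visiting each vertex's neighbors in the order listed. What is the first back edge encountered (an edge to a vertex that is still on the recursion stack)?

e→h

DFS from h (visiting each vertex's neighbors in the order listed); mark gray on enter, black on exit:
h gray
  c gray
  c black
  a gray
    e gray
      e→h: h is gray → back edge
First back edge: e → h.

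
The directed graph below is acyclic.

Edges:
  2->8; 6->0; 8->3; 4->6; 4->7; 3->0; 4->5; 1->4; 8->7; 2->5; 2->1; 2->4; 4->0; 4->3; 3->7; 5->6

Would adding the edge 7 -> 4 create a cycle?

Adding 7→4 creates a cycle iff 4 can already reach 7.
Path from 4: 4 → 7.
So 4 → … → 7 → 4 is a cycle.

Yes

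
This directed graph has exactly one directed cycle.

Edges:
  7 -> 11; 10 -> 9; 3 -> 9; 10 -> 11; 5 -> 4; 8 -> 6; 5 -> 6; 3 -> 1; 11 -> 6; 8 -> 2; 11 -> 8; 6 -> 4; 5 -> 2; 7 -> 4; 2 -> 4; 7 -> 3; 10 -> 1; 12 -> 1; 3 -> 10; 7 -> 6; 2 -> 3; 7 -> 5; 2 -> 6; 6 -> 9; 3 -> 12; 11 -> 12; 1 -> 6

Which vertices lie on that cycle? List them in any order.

2, 3, 8, 10, 11

DFS with gray/black marking from 3:
3 gray
  9 gray
  9 black
  1 gray
    6 gray
      4 gray
      4 black
      6→9: 9 black — skip
    6 black
  1 black
  12 gray
    12→1: 1 black — skip
  12 black
  10 gray
    10→9: 9 black — skip
    10→1: 1 black — skip
    11 gray
      11→6: 6 black — skip
      11→12: 12 black — skip
      8 gray
        8→6: 6 black — skip
        2 gray
          2→4: 4 black — skip
          2→6: 6 black — skip
          2→3: 3 is gray → back edge
Back edge closes the cycle 3 → 10 → 11 → 8 → 2 → 3; its vertices are {2, 3, 8, 10, 11}.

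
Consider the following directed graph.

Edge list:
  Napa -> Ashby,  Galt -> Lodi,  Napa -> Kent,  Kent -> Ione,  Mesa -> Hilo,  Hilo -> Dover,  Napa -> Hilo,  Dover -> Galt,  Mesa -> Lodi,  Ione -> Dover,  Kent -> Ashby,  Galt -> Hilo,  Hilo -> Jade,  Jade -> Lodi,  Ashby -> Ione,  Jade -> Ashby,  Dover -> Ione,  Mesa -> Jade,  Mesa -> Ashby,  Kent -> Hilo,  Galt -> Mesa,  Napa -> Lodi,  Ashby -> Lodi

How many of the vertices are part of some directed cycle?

7

A vertex is on a directed cycle iff it belongs to a strongly connected component of size ≥ 2 (or has a self-loop).
The vertices on cycles are {Galt, Hilo, Ione, Jade, Mesa, Ashby, Dover} — 7 in total.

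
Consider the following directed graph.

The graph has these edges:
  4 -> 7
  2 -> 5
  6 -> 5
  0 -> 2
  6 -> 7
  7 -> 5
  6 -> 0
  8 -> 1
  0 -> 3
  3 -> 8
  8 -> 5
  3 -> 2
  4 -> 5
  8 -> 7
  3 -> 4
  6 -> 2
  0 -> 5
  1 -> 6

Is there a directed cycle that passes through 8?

8 is on a cycle iff 8 can reach itself via ≥1 edge.
8 → 1 → 6 → 0 → 3 → 8 — yes.

Yes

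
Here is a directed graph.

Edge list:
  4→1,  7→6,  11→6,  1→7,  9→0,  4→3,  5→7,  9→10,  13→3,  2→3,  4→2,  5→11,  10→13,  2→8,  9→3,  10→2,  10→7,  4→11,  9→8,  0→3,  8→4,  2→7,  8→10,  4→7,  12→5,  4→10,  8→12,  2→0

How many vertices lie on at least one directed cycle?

A vertex is on a directed cycle iff it belongs to a strongly connected component of size ≥ 2 (or has a self-loop).
The vertices on cycles are {2, 4, 8, 10} — 4 in total.

4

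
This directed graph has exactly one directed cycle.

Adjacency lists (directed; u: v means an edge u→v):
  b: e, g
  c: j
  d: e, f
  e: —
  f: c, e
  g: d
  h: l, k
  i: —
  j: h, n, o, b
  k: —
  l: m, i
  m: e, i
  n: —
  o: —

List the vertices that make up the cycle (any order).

b, c, d, f, g, j

DFS with gray/black marking from c:
c gray
  j gray
    h gray
      l gray
        m gray
          e gray
          e black
          i gray
          i black
        m black
        l→i: i black — skip
      l black
      k gray
      k black
    h black
    n gray
    n black
    o gray
    o black
    b gray
      b→e: e black — skip
      g gray
        d gray
          d→e: e black — skip
          f gray
            f→c: c is gray → back edge
Back edge closes the cycle c → j → b → g → d → f → c; its vertices are {b, c, d, f, g, j}.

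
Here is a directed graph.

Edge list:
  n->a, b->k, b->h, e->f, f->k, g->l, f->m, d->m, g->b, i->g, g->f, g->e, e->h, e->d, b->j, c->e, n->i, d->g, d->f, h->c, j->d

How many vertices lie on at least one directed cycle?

7

A vertex is on a directed cycle iff it belongs to a strongly connected component of size ≥ 2 (or has a self-loop).
The vertices on cycles are {b, c, d, e, g, h, j} — 7 in total.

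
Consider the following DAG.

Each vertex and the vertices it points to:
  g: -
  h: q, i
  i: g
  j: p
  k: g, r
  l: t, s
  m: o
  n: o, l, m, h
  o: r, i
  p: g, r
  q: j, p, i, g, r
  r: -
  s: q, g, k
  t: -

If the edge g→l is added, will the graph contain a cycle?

Yes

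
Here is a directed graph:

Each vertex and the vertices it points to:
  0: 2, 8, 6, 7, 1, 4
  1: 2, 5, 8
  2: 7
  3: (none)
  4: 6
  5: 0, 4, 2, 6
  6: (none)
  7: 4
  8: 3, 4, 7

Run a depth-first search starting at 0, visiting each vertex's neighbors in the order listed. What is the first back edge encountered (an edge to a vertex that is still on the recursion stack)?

5->0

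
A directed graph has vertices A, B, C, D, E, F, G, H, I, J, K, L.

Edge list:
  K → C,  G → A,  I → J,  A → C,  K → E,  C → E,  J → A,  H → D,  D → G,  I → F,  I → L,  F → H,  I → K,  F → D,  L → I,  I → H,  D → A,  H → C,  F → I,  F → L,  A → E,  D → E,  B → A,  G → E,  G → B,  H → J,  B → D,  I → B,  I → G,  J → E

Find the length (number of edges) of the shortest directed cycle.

2

For each vertex v, BFS finds the shortest path from v back to v.
The shortest such closed walk is F → I → F, length 2.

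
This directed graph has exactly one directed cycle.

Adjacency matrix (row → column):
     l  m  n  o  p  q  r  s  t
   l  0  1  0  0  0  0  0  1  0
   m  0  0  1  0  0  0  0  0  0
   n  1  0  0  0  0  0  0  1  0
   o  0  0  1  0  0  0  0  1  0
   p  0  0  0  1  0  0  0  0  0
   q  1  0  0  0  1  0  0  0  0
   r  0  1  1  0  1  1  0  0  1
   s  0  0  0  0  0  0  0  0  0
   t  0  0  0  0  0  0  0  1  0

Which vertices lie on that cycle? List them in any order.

DFS with gray/black marking from m:
m gray
  n gray
    s gray
    s black
    l gray
      l→s: s black — skip
      l→m: m is gray → back edge
Back edge closes the cycle m → n → l → m; its vertices are {l, m, n}.

l, m, n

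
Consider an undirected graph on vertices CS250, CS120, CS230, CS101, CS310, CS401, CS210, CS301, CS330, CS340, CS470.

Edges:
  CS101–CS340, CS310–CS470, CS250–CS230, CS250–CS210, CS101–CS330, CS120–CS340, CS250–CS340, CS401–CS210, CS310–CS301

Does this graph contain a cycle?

No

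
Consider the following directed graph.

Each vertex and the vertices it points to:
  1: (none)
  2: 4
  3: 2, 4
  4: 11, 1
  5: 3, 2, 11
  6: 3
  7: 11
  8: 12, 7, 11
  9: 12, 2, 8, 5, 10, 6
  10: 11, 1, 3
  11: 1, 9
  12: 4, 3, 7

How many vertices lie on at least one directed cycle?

A vertex is on a directed cycle iff it belongs to a strongly connected component of size ≥ 2 (or has a self-loop).
The vertices on cycles are {2, 3, 4, 5, 6, 7, 8, 9, 10, 11, 12} — 11 in total.

11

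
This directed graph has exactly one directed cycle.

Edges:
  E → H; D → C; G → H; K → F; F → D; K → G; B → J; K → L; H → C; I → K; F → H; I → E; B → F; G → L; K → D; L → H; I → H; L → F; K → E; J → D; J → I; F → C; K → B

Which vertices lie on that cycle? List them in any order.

B, I, J, K

DFS with gray/black marking from I:
I gray
  E gray
    H gray
      C gray
      C black
    H black
  E black
  K gray
    K→E: E black — skip
    L gray
      F gray
        F→C: C black — skip
        F→H: H black — skip
        D gray
          D→C: C black — skip
        D black
      F black
      L→H: H black — skip
    L black
    K→D: D black — skip
    K→F: F black — skip
    B gray
      J gray
        J→I: I is gray → back edge
Back edge closes the cycle I → K → B → J → I; its vertices are {B, I, J, K}.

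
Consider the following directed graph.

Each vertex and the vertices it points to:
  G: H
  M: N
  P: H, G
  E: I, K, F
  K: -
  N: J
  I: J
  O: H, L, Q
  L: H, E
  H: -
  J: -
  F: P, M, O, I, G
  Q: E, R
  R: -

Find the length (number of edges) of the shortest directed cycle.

4

For each vertex v, BFS finds the shortest path from v back to v.
The shortest such closed walk is E → F → O → L → E, length 4.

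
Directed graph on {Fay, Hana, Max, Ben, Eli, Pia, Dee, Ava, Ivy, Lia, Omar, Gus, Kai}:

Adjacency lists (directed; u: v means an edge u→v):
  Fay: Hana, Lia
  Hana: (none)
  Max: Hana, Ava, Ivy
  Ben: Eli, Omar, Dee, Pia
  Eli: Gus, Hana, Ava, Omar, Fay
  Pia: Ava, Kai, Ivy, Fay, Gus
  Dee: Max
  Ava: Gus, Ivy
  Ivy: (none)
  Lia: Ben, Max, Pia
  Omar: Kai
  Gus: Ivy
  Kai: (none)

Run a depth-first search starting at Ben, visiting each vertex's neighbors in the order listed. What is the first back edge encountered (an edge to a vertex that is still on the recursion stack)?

DFS from Ben (visiting each vertex's neighbors in the order listed); mark gray on enter, black on exit:
Ben gray
  Eli gray
    Gus gray
      Ivy gray
      Ivy black
    Gus black
    Hana gray
    Hana black
    Ava gray
      Ava→Gus: Gus black — skip
      Ava→Ivy: Ivy black — skip
    Ava black
    Omar gray
      Kai gray
      Kai black
    Omar black
    Fay gray
      Fay→Hana: Hana black — skip
      Lia gray
        Lia→Ben: Ben is gray → back edge
First back edge: Lia → Ben.

Lia->Ben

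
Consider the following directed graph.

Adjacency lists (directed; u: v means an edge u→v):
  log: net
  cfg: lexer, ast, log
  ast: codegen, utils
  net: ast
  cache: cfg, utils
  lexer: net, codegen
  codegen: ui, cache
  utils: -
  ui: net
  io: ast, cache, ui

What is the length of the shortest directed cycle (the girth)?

For each vertex v, BFS finds the shortest path from v back to v.
The shortest such closed walk is cache → cfg → lexer → codegen → cache, length 4.

4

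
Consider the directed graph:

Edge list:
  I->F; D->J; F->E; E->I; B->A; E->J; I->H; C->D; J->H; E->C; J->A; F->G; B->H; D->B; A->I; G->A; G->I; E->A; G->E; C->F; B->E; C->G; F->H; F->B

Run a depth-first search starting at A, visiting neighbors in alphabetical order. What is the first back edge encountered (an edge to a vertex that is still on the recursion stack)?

B→A

DFS from A (visiting neighbors in alphabetical order); mark gray on enter, black on exit:
A gray
  I gray
    F gray
      B gray
        B→A: A is gray → back edge
First back edge: B → A.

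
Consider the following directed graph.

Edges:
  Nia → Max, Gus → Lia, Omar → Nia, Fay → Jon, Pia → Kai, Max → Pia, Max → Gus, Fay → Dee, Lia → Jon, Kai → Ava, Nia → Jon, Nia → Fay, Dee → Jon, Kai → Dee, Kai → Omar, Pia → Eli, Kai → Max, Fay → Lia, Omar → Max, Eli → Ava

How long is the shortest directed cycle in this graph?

3

For each vertex v, BFS finds the shortest path from v back to v.
The shortest such closed walk is Max → Pia → Kai → Max, length 3.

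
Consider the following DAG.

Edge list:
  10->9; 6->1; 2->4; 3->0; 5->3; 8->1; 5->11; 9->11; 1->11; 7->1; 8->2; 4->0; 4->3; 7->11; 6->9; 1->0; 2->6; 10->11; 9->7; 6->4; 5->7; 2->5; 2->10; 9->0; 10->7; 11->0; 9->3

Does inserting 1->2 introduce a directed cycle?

Adding 1→2 creates a cycle iff 2 can already reach 1.
Path from 2: 2 → 6 → 1.
So 2 → … → 1 → 2 is a cycle.

Yes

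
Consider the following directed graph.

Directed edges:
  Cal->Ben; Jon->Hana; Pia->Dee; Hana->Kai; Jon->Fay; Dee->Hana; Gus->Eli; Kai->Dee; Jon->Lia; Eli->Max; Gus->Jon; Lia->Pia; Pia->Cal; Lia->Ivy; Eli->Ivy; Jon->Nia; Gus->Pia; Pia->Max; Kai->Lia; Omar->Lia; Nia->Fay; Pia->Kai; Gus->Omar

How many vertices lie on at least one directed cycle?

5

A vertex is on a directed cycle iff it belongs to a strongly connected component of size ≥ 2 (or has a self-loop).
The vertices on cycles are {Dee, Kai, Lia, Pia, Hana} — 5 in total.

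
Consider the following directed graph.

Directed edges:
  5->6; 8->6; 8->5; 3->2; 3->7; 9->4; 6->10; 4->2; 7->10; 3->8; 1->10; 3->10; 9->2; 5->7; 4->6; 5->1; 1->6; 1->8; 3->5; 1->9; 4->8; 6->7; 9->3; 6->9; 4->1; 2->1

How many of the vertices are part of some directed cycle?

A vertex is on a directed cycle iff it belongs to a strongly connected component of size ≥ 2 (or has a self-loop).
The vertices on cycles are {1, 2, 3, 4, 5, 6, 8, 9} — 8 in total.

8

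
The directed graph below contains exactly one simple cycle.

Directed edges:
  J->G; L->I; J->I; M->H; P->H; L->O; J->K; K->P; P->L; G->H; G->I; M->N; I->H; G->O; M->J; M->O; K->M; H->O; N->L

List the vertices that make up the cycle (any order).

J, K, M

DFS with gray/black marking from K:
K gray
  M gray
    N gray
      L gray
        O gray
        O black
        I gray
          H gray
            H→O: O black — skip
          H black
        I black
      L black
    N black
    J gray
      J→K: K is gray → back edge
Back edge closes the cycle K → M → J → K; its vertices are {J, K, M}.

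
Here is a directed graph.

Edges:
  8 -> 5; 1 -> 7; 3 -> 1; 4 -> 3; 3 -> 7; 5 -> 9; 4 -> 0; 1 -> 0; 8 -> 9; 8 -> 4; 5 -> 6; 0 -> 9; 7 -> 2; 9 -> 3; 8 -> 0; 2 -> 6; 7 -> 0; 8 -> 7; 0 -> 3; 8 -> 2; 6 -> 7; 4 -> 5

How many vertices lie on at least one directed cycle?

7

A vertex is on a directed cycle iff it belongs to a strongly connected component of size ≥ 2 (or has a self-loop).
The vertices on cycles are {0, 1, 2, 3, 6, 7, 9} — 7 in total.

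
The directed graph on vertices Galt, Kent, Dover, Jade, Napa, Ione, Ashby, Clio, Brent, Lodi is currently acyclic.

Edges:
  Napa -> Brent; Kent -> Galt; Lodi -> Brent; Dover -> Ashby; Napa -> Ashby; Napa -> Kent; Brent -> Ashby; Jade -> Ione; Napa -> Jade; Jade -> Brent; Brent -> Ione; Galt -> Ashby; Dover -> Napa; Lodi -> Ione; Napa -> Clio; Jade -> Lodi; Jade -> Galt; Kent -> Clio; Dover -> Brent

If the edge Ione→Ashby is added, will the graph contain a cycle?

No

Adding Ione→Ashby creates a cycle iff Ashby can already reach Ione.
Explore from Ashby: no path reaches Ione. The graph stays acyclic.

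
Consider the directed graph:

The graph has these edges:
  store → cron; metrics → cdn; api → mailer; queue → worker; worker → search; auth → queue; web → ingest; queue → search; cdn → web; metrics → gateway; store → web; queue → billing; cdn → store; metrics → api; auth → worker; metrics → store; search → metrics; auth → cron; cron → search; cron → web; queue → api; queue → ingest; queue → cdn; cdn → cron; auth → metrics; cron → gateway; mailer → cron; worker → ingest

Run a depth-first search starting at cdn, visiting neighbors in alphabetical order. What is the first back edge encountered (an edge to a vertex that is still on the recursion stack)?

mailer→cron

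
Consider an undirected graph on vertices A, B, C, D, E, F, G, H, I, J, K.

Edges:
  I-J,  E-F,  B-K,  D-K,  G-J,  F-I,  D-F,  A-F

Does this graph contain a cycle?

No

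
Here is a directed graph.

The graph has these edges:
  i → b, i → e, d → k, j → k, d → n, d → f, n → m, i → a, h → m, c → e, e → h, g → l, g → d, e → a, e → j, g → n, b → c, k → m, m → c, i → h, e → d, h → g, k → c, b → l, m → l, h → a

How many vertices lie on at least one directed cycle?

9

A vertex is on a directed cycle iff it belongs to a strongly connected component of size ≥ 2 (or has a self-loop).
The vertices on cycles are {c, d, e, g, h, j, k, m, n} — 9 in total.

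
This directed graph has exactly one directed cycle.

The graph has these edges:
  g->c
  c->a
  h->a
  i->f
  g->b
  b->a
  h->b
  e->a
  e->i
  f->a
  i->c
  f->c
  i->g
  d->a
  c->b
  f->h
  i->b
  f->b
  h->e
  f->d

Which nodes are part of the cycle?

e, f, h, i

DFS with gray/black marking from i:
i gray
  f gray
    a gray
    a black
    b gray
      b→a: a black — skip
    b black
    h gray
      e gray
        e→a: a black — skip
        e→i: i is gray → back edge
Back edge closes the cycle i → f → h → e → i; its vertices are {e, f, h, i}.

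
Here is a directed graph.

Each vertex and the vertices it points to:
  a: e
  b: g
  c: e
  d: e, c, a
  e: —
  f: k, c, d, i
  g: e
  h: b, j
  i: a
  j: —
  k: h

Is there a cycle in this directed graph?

DFS with white/gray/black marking, starting from k:
k gray
  h gray
    b gray
      g gray
        e gray
        e black
      g black
    b black
    j gray
    j black
  h black
k black
a gray
  a→e: e black — skip
a black
c gray
  c→e: e black — skip
c black
d gray
  d→e: e black — skip
  d→c: c black — skip
  d→a: a black — skip
d black
f gray
  f→k: k black — skip
  f→c: c black — skip
  f→d: d black — skip
  i gray
    i→a: a black — skip
  i black
f black
Every edge goes to a white or black vertex — no back edge, so the graph is acyclic.

No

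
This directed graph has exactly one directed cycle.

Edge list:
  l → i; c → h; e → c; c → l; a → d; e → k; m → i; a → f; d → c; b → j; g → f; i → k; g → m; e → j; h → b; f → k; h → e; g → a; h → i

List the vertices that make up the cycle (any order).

c, e, h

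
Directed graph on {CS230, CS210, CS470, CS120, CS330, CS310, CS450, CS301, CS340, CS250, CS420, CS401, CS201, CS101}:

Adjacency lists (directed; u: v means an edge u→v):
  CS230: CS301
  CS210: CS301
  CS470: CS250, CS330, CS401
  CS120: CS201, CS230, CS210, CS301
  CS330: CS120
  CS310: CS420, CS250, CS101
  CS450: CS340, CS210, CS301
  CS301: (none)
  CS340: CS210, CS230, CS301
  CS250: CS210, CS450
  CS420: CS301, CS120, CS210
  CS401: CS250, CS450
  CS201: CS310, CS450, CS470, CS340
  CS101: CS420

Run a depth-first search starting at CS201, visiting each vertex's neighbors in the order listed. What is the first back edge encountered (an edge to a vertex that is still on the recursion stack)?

DFS from CS201 (visiting each vertex's neighbors in the order listed); mark gray on enter, black on exit:
CS201 gray
  CS310 gray
    CS420 gray
      CS301 gray
      CS301 black
      CS120 gray
        CS120→CS201: CS201 is gray → back edge
First back edge: CS120 → CS201.

CS120->CS201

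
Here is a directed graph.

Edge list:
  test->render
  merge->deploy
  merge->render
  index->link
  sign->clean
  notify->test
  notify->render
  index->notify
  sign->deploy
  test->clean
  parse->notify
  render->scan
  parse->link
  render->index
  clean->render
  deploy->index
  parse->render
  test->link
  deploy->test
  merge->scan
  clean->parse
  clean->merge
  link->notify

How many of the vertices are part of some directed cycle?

A vertex is on a directed cycle iff it belongs to a strongly connected component of size ≥ 2 (or has a self-loop).
The vertices on cycles are {link, test, clean, index, merge, parse, deploy, notify, render} — 9 in total.

9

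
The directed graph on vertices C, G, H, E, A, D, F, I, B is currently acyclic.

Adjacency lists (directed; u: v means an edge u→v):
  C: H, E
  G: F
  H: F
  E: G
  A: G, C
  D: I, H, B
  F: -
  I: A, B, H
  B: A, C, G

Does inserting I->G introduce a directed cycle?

No

Adding I→G creates a cycle iff G can already reach I.
Explore from G: no path reaches I. The graph stays acyclic.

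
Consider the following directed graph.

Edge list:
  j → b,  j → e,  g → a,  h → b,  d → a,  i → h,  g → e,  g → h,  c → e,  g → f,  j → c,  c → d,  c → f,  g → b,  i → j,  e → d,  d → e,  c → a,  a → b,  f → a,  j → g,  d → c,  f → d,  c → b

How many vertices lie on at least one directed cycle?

4

A vertex is on a directed cycle iff it belongs to a strongly connected component of size ≥ 2 (or has a self-loop).
The vertices on cycles are {c, d, e, f} — 4 in total.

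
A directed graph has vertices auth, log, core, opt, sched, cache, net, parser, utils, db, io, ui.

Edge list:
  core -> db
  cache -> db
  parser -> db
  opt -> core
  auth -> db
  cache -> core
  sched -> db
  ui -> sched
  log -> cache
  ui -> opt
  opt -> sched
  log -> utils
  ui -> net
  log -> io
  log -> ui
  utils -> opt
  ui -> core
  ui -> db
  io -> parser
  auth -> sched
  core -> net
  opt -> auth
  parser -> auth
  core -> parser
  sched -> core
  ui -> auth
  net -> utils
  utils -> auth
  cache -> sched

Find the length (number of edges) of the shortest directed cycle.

4

For each vertex v, BFS finds the shortest path from v back to v.
The shortest such closed walk is net → utils → opt → core → net, length 4.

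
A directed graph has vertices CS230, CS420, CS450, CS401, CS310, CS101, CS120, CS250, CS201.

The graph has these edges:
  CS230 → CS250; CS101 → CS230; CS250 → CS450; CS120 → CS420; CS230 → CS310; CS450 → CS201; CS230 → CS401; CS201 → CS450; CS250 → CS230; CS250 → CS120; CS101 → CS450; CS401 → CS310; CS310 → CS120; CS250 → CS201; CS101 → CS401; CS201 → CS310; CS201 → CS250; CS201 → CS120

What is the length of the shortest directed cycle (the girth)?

2

For each vertex v, BFS finds the shortest path from v back to v.
The shortest such closed walk is CS230 → CS250 → CS230, length 2.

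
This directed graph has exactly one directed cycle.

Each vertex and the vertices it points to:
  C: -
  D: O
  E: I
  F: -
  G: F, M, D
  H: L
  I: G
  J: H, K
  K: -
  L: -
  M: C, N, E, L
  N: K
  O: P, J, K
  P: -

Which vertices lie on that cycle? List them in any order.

DFS with gray/black marking from G:
G gray
  F gray
  F black
  M gray
    C gray
    C black
    N gray
      K gray
      K black
    N black
    E gray
      I gray
        I→G: G is gray → back edge
Back edge closes the cycle G → M → E → I → G; its vertices are {E, G, I, M}.

E, G, I, M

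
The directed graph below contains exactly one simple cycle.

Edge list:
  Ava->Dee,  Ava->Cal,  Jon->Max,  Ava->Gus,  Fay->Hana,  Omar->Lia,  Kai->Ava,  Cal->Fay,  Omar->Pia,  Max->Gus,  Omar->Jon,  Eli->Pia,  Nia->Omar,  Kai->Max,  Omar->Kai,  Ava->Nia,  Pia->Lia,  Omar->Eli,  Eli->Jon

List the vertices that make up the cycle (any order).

DFS with gray/black marking from Kai:
Kai gray
  Max gray
    Gus gray
    Gus black
  Max black
  Ava gray
    Ava→Gus: Gus black — skip
    Dee gray
    Dee black
    Cal gray
      Fay gray
        Hana gray
        Hana black
      Fay black
    Cal black
    Nia gray
      Omar gray
        Eli gray
          Pia gray
            Lia gray
            Lia black
          Pia black
          Jon gray
            Jon→Max: Max black — skip
          Jon black
        Eli black
        Omar→Jon: Jon black — skip
        Omar→Lia: Lia black — skip
        Omar→Pia: Pia black — skip
        Omar→Kai: Kai is gray → back edge
Back edge closes the cycle Kai → Ava → Nia → Omar → Kai; its vertices are {Ava, Kai, Nia, Omar}.

Ava, Kai, Nia, Omar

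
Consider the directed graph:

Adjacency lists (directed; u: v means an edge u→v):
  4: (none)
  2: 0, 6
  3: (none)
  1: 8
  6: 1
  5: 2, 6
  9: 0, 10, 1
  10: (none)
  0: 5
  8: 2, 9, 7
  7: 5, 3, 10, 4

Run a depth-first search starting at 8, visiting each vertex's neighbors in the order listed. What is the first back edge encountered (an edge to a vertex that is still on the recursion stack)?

5→2

DFS from 8 (visiting each vertex's neighbors in the order listed); mark gray on enter, black on exit:
8 gray
  2 gray
    0 gray
      5 gray
        5→2: 2 is gray → back edge
First back edge: 5 → 2.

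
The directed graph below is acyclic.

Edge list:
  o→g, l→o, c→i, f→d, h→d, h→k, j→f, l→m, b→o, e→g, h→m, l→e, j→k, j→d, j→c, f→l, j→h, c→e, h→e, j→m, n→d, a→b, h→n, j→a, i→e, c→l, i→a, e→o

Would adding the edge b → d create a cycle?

Adding b→d creates a cycle iff d can already reach b.
Explore from d: no path reaches b. The graph stays acyclic.

No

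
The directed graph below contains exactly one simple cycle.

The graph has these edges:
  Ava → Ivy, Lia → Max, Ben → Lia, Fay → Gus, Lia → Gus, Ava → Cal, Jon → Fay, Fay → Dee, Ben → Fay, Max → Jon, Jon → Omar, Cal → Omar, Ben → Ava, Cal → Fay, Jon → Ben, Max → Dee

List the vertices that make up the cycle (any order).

Ben, Jon, Lia, Max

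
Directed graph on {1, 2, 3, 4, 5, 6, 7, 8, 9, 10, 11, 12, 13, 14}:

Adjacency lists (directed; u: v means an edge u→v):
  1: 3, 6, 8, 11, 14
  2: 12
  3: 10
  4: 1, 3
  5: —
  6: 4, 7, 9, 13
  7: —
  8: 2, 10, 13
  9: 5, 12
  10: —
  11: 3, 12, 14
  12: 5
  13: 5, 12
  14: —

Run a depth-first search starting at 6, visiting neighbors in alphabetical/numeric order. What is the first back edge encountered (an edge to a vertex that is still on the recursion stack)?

1→6

DFS from 6 (visiting neighbors in alphabetical/numeric order); mark gray on enter, black on exit:
6 gray
  4 gray
    1 gray
      3 gray
        10 gray
        10 black
      3 black
      1→6: 6 is gray → back edge
First back edge: 1 → 6.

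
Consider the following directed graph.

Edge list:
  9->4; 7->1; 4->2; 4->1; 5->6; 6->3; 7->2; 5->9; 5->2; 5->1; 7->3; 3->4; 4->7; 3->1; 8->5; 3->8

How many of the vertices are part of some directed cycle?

A vertex is on a directed cycle iff it belongs to a strongly connected component of size ≥ 2 (or has a self-loop).
The vertices on cycles are {3, 4, 5, 6, 7, 8, 9} — 7 in total.

7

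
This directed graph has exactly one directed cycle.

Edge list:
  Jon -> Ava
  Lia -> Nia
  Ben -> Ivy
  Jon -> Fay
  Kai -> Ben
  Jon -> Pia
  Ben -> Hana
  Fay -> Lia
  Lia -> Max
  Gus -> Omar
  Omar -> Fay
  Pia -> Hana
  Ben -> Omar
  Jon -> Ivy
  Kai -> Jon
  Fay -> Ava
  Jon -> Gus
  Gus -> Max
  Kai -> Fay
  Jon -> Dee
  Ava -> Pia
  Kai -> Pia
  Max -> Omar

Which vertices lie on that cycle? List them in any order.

Fay, Lia, Max, Omar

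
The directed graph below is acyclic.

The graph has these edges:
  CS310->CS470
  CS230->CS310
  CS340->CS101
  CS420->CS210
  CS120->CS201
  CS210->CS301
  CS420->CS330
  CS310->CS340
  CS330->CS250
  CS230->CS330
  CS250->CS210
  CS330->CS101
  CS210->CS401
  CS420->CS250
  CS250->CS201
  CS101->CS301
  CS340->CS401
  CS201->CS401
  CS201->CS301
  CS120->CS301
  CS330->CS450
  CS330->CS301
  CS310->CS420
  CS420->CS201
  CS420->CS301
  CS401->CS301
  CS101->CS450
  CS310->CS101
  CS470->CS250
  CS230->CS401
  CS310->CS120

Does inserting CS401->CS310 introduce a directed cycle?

Adding CS401→CS310 creates a cycle iff CS310 can already reach CS401.
Path from CS310: CS310 → CS340 → CS401.
So CS310 → … → CS401 → CS310 is a cycle.

Yes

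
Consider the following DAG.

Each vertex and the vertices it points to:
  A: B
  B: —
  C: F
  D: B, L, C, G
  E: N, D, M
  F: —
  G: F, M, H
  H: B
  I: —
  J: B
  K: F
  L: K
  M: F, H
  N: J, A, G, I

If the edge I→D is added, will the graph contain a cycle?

No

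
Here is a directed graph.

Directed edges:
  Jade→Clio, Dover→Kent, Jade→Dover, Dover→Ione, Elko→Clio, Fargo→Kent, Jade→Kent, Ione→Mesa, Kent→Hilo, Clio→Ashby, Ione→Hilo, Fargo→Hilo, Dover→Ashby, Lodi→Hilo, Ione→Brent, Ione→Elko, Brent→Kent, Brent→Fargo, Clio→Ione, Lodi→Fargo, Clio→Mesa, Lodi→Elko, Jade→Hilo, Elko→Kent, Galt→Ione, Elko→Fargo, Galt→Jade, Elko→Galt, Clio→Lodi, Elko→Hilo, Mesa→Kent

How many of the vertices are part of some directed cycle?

7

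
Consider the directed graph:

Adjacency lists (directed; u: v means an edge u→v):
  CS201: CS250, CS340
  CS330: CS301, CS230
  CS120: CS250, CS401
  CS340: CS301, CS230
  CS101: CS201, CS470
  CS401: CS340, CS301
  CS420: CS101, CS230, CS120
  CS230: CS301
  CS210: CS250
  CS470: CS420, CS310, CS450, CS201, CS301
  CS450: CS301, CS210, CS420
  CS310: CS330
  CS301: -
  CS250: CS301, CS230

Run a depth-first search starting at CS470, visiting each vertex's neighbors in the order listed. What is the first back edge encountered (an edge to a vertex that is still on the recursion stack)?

CS101→CS470

DFS from CS470 (visiting each vertex's neighbors in the order listed); mark gray on enter, black on exit:
CS470 gray
  CS420 gray
    CS101 gray
      CS201 gray
        CS250 gray
          CS301 gray
          CS301 black
          CS230 gray
            CS230→CS301: CS301 black — skip
          CS230 black
        CS250 black
        CS340 gray
          CS340→CS301: CS301 black — skip
          CS340→CS230: CS230 black — skip
        CS340 black
      CS201 black
      CS101→CS470: CS470 is gray → back edge
First back edge: CS101 → CS470.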